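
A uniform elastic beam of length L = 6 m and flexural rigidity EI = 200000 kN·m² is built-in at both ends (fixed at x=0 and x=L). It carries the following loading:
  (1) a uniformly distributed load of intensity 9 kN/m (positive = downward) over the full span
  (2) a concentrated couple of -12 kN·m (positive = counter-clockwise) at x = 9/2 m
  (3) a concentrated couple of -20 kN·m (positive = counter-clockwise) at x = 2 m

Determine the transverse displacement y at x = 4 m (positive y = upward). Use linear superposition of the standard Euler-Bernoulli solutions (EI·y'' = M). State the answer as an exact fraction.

Load 1 — uniform load w=9 kN/m over full span:
  y_1 = -wx²(L-x)²/(24EI) = -9·4²·(6-4)²/(24·200000) = -3/25000 m
Load 2 — applied couple M₀=-12 kN·m at a=9/2 m (b=L-a=3/2):
  y_2 = (R_Ax³/6 - M_Ax²/2)/EI  [x≤a] with R_A=-9/4, M_A=-15/4 = ((-9/4)·4³/6 - (-15/4)·4²/2)/200000 = 3/100000 m
Load 3 — applied couple M₀=-20 kN·m at a=2 m (b=L-a=4):
  y_3 = (R_Ax³/6 - M_Ax²/2 - M₀(x-a)²/2)/EI  [x>a] with R_A=-40/9, M_A=0 = ((-40/9)·4³/6 - 0·4²/2 - (-20)·(4-2)²/2)/200000 = -1/27000 m
Superposition: y = Σ y_i = -343/2700000 m ≈ -0.000127 m

y(4) = -343/2700000 m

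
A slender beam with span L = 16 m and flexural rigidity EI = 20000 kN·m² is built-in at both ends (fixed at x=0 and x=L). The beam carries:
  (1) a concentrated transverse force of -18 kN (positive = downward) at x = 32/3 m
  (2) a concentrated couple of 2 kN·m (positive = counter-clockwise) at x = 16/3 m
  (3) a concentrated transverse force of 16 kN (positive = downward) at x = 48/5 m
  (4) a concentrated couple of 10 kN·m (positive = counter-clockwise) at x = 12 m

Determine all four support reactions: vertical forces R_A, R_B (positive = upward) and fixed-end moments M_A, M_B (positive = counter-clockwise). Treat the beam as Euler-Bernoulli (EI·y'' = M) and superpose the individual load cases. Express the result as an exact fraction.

Load 1 — point force P=-18 kN at a=32/3 m (b=L-a=16/3):
  R_A = Pb²(3a+b)/L³ = (-18)·(16/3)²·(3·(32/3)+(16/3))/16³ = -14/3 kN
  M_A = Pab²/L² = (-18)·(32/3)·(16/3)²/16² = -64/3 kN·m
  R_B = Pa²(a+3b)/L³ = (-18)·(32/3)²·((32/3)+3·(16/3))/16³ = -40/3 kN
  M_B = -Pa²b/L² = -(-18)·(32/3)²·(16/3)/16² = 128/3 kN·m
Load 2 — applied couple M₀=2 kN·m at a=16/3 m (b=L-a=32/3):
  R_A = 6M₀ab/L³ = 6·2·(16/3)·(32/3)/16³ = 1/6 kN
  M_A = M₀b(2a-b)/L² = 2·(32/3)·(2·(16/3)-(32/3))/16² = 0 kN·m
  R_B = -6M₀ab/L³ = -6·2·(16/3)·(32/3)/16³ = -1/6 kN
  M_B = M₀a(2b-a)/L² = 2·(16/3)·(2·(32/3)-(16/3))/16² = 2/3 kN·m
Load 3 — point force P=16 kN at a=48/5 m (b=L-a=32/5):
  R_A = Pb²(3a+b)/L³ = 16·(32/5)²·(3·(48/5)+(32/5))/16³ = 704/125 kN
  M_A = Pab²/L² = 16·(48/5)·(32/5)²/16² = 3072/125 kN·m
  R_B = Pa²(a+3b)/L³ = 16·(48/5)²·((48/5)+3·(32/5))/16³ = 1296/125 kN
  M_B = -Pa²b/L² = -16·(48/5)²·(32/5)/16² = -4608/125 kN·m
Load 4 — applied couple M₀=10 kN·m at a=12 m (b=L-a=4):
  R_A = 6M₀ab/L³ = 6·10·12·4/16³ = 45/64 kN
  M_A = M₀b(2a-b)/L² = 10·4·(2·12-4)/16² = 25/8 kN·m
  R_B = -6M₀ab/L³ = -6·10·12·4/16³ = -45/64 kN
  M_B = M₀a(2b-a)/L² = 10·12·(2·4-12)/16² = -15/8 kN·m
Superposition: R_A = 14681/8000 kN, M_A = 19103/3000 kN·m, R_B = -30681/8000 kN, M_B = 13783/3000 kN·m

R_A = 14681/8000 kN, M_A = 19103/3000 kN·m, R_B = -30681/8000 kN, M_B = 13783/3000 kN·m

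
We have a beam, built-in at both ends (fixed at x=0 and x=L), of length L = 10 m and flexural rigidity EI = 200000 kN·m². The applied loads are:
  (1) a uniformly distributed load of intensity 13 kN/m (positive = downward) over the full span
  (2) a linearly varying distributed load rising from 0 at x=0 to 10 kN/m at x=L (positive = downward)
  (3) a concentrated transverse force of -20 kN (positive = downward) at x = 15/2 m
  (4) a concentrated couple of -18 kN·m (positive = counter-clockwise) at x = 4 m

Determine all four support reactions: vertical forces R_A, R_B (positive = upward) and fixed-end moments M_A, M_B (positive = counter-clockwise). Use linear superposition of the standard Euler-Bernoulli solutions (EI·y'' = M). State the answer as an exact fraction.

R_A = 74283/1000 kN, M_A = 78079/600 kN·m, R_B = 85717/1000 kN, M_B = -81581/600 kN·m

Load 1 — uniform load w=13 kN/m over full span:
  R_A = wL/2 = 13·10/2 = 65 kN
  M_A = wL²/12 = 13·10²/12 = 325/3 kN·m
  R_B = wL/2 = 13·10/2 = 65 kN
  M_B = -wL²/12 = -13·10²/12 = -325/3 kN·m
Load 2 — triangular load w₀=10 kN/m (0→w₀ over full span):
  R_A = 3w₀L/20 = 3·10·10/20 = 15 kN
  M_A = w₀L²/30 = 10·10²/30 = 100/3 kN·m
  R_B = 7w₀L/20 = 7·10·10/20 = 35 kN
  M_B = -w₀L²/20 = -10·10²/20 = -50 kN·m
Load 3 — point force P=-20 kN at a=15/2 m (b=L-a=5/2):
  R_A = Pb²(3a+b)/L³ = (-20)·(5/2)²·(3·(15/2)+(5/2))/10³ = -25/8 kN
  M_A = Pab²/L² = (-20)·(15/2)·(5/2)²/10² = -75/8 kN·m
  R_B = Pa²(a+3b)/L³ = (-20)·(15/2)²·((15/2)+3·(5/2))/10³ = -135/8 kN
  M_B = -Pa²b/L² = -(-20)·(15/2)²·(5/2)/10² = 225/8 kN·m
Load 4 — applied couple M₀=-18 kN·m at a=4 m (b=L-a=6):
  R_A = 6M₀ab/L³ = 6·(-18)·4·6/10³ = -324/125 kN
  M_A = M₀b(2a-b)/L² = (-18)·6·(2·4-6)/10² = -54/25 kN·m
  R_B = -6M₀ab/L³ = -6·(-18)·4·6/10³ = 324/125 kN
  M_B = M₀a(2b-a)/L² = (-18)·4·(2·6-4)/10² = -144/25 kN·m
Superposition: R_A = 74283/1000 kN, M_A = 78079/600 kN·m, R_B = 85717/1000 kN, M_B = -81581/600 kN·m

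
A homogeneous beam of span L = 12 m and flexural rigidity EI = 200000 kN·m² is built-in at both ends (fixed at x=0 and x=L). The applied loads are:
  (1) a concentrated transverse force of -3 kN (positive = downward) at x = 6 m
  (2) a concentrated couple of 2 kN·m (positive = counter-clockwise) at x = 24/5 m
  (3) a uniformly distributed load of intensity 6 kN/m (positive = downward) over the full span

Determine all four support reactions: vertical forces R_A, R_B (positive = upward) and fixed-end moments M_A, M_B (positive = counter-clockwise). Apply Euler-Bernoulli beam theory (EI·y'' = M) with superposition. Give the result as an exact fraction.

Load 1 — point force P=-3 kN at a=6 m (b=L-a=6):
  R_A = Pb²(3a+b)/L³ = (-3)·6²·(3·6+6)/12³ = -3/2 kN
  M_A = Pab²/L² = (-3)·6·6²/12² = -9/2 kN·m
  R_B = Pa²(a+3b)/L³ = (-3)·6²·(6+3·6)/12³ = -3/2 kN
  M_B = -Pa²b/L² = -(-3)·6²·6/12² = 9/2 kN·m
Load 2 — applied couple M₀=2 kN·m at a=24/5 m (b=L-a=36/5):
  R_A = 6M₀ab/L³ = 6·2·(24/5)·(36/5)/12³ = 6/25 kN
  M_A = M₀b(2a-b)/L² = 2·(36/5)·(2·(24/5)-(36/5))/12² = 6/25 kN·m
  R_B = -6M₀ab/L³ = -6·2·(24/5)·(36/5)/12³ = -6/25 kN
  M_B = M₀a(2b-a)/L² = 2·(24/5)·(2·(36/5)-(24/5))/12² = 16/25 kN·m
Load 3 — uniform load w=6 kN/m over full span:
  R_A = wL/2 = 6·12/2 = 36 kN
  M_A = wL²/12 = 6·12²/12 = 72 kN·m
  R_B = wL/2 = 6·12/2 = 36 kN
  M_B = -wL²/12 = -6·12²/12 = -72 kN·m
Superposition: R_A = 1737/50 kN, M_A = 3387/50 kN·m, R_B = 1713/50 kN, M_B = -3343/50 kN·m

R_A = 1737/50 kN, M_A = 3387/50 kN·m, R_B = 1713/50 kN, M_B = -3343/50 kN·m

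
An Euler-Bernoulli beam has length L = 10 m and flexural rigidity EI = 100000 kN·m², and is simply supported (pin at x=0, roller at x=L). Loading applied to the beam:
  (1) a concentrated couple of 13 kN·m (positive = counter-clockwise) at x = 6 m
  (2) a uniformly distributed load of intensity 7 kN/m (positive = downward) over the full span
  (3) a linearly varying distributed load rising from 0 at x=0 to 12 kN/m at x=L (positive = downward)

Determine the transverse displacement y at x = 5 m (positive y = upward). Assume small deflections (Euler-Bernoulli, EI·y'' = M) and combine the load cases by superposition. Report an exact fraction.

Load 1 — applied couple M₀=13 kN·m at a=6 m (b=L-a=4):
  y_1 = (M₀x³/(6L)+C₁x)/EI  [x≤a] with C₁=M₀(3b²-L²)/(6L)=-169/15 = (13·5³/(6·10)+(-169/15)·5)/100000 = -117/400000 m
Load 2 — uniform load w=7 kN/m over full span:
  y_2 = -wx(L³-2Lx²+x³)/(24EI) = -7·5·(10³-2·10·5²+5³)/(24·100000) = -7/768 m
Load 3 — triangular load w₀=12 kN/m (0→w₀ over full span):
  y_3 = -w₀x(7L⁴-10L²x²+3x⁴)/(360LEI) = -12·5·(7·10⁴-10·10²·5²+3·5⁴)/(360·10·100000) = -1/128 m
Superposition: y = Σ y_i = -41327/2400000 m ≈ -0.017220 m

y(5) = -41327/2400000 m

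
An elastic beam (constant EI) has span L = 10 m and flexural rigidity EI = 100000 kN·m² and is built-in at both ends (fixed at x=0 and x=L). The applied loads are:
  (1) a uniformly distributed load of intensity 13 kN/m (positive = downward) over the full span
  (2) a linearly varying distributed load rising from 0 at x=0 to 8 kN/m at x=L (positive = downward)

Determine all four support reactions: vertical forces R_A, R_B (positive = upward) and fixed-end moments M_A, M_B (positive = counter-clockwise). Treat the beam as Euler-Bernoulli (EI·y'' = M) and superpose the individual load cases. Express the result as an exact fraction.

Load 1 — uniform load w=13 kN/m over full span:
  R_A = wL/2 = 13·10/2 = 65 kN
  M_A = wL²/12 = 13·10²/12 = 325/3 kN·m
  R_B = wL/2 = 13·10/2 = 65 kN
  M_B = -wL²/12 = -13·10²/12 = -325/3 kN·m
Load 2 — triangular load w₀=8 kN/m (0→w₀ over full span):
  R_A = 3w₀L/20 = 3·8·10/20 = 12 kN
  M_A = w₀L²/30 = 8·10²/30 = 80/3 kN·m
  R_B = 7w₀L/20 = 7·8·10/20 = 28 kN
  M_B = -w₀L²/20 = -8·10²/20 = -40 kN·m
Superposition: R_A = 77 kN, M_A = 135 kN·m, R_B = 93 kN, M_B = -445/3 kN·m

R_A = 77 kN, M_A = 135 kN·m, R_B = 93 kN, M_B = -445/3 kN·m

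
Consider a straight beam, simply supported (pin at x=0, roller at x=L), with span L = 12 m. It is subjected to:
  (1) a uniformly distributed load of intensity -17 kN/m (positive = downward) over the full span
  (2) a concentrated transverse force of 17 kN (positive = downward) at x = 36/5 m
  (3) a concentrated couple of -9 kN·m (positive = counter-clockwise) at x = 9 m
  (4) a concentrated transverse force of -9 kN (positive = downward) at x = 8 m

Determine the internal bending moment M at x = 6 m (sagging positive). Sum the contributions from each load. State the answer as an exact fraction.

Load 1 — uniform load w=-17 kN/m over full span:
  M_1 = wx(L-x)/2 = (-17)·6·(12-6)/2 = -306 kN·m
Load 2 — point force P=17 kN at a=36/5 m (b=L-a=24/5):
  M_2 = Pbx/L  [x≤a] = 17·(24/5)·6/12 = 204/5 kN·m
Load 3 — applied couple M₀=-9 kN·m at a=9 m (b=L-a=3):
  M_3 = M₀x/L  [x≤a] = (-9)·6/12 = -9/2 kN·m
Load 4 — point force P=-9 kN at a=8 m (b=L-a=4):
  M_4 = Pbx/L  [x≤a] = (-9)·4·6/12 = -18 kN·m
Superposition: M = Σ M_i = -2877/10 kN·m ≈ -287.700000 kN·m

M(6) = -2877/10 kN·m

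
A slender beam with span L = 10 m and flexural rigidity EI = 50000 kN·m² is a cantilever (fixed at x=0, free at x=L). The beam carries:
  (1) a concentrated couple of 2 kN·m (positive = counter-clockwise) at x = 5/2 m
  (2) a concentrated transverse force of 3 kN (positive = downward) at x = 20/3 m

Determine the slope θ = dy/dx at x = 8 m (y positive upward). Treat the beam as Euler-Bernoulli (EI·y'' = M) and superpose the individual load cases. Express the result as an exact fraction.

θ(8) = -37/30000 rad

Load 1 — applied couple M₀=2 kN·m at a=5/2 m (b=L-a=15/2):
  θ_1 = M₀a/EI  [x>a] = 2·(5/2)/50000 = 1/10000 rad
Load 2 — point force P=3 kN at a=20/3 m (b=L-a=10/3):
  θ_2 = -Pa²/(2EI)  [x>a] = -3·(20/3)²/(2·50000) = -1/750 rad
Superposition: θ = Σ θ_i = -37/30000 rad ≈ -0.001233 rad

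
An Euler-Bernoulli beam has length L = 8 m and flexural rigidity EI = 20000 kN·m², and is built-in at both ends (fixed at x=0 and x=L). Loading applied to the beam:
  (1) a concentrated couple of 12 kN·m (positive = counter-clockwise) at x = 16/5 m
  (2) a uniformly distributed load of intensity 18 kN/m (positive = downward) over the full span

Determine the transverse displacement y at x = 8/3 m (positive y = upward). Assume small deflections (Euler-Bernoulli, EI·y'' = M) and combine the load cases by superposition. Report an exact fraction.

y(8/3) = -3164/421875 m

Load 1 — applied couple M₀=12 kN·m at a=16/5 m (b=L-a=24/5):
  y_1 = (R_Ax³/6 - M_Ax²/2)/EI  [x≤a] with R_A=54/25, M_A=36/25 = ((54/25)·(8/3)³/6 - (36/25)·(8/3)²/2)/20000 = 4/46875 m
Load 2 — uniform load w=18 kN/m over full span:
  y_2 = -wx²(L-x)²/(24EI) = -18·(8/3)²·(8-(8/3))²/(24·20000) = -128/16875 m
Superposition: y = Σ y_i = -3164/421875 m ≈ -0.007500 m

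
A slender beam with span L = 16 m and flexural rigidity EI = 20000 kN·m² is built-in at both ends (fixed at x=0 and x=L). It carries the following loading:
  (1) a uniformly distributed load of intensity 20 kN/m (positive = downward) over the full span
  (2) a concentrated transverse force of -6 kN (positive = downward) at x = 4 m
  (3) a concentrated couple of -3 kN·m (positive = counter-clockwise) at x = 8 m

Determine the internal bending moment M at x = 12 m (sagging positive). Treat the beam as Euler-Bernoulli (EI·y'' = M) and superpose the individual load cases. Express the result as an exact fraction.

Load 1 — uniform load w=20 kN/m over full span:
  M_1 = wLx/2 - wL²/12 - wx²/2 = 20·16·12/2 - 20·16²/12 - 20·12²/2 = 160/3 kN·m
Load 2 — point force P=-6 kN at a=4 m (b=L-a=12):
  M_2 = Pa²(a+3b)(L-x)/L³ - Pa²b/L²  [x>a] = (-6)·4²·(4+3·12)·(16-12)/16³ - (-6)·4²·12/16² = 3/4 kN·m
Load 3 — applied couple M₀=-3 kN·m at a=8 m (b=L-a=8):
  M_3 = R_Ax - M_A - M₀  [x>a] with R_A=-9/32, M_A=-3/4 = (-9/32)·12 - (-3/4) - (-3) = 3/8 kN·m
Superposition: M = Σ M_i = 1307/24 kN·m ≈ 54.458333 kN·m

M(12) = 1307/24 kN·m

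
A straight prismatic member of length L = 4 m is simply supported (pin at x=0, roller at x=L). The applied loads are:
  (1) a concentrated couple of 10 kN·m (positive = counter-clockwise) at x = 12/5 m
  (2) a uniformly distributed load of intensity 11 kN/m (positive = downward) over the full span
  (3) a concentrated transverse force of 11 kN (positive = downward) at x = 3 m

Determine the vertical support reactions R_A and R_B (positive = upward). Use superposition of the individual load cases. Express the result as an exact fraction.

R_A = 109/4 kN, R_B = 111/4 kN

Load 1 — applied couple M₀=10 kN·m at a=12/5 m (b=L-a=8/5):
  R_A = M₀/L = 10/4 = 5/2 kN
  R_B = -M₀/L = -10/4 = -5/2 kN
Load 2 — uniform load w=11 kN/m over full span:
  R_A = wL/2 = 11·4/2 = 22 kN
  R_B = wL/2 = 11·4/2 = 22 kN
Load 3 — point force P=11 kN at a=3 m (b=L-a=1):
  R_A = Pb/L = 11·1/4 = 11/4 kN
  R_B = Pa/L = 11·3/4 = 33/4 kN
Superposition: R_A = 109/4 kN, R_B = 111/4 kN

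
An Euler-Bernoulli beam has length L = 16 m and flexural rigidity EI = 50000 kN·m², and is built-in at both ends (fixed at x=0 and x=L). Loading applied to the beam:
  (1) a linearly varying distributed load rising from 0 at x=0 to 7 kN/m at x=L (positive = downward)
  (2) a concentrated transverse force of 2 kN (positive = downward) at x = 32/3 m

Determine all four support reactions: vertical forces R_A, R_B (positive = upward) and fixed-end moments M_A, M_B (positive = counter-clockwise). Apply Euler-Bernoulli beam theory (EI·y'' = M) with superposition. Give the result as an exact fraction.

R_A = 2338/135 kN, M_A = 8384/135 kN·m, R_B = 5492/135 kN, M_B = -12736/135 kN·m

Load 1 — triangular load w₀=7 kN/m (0→w₀ over full span):
  R_A = 3w₀L/20 = 3·7·16/20 = 84/5 kN
  M_A = w₀L²/30 = 7·16²/30 = 896/15 kN·m
  R_B = 7w₀L/20 = 7·7·16/20 = 196/5 kN
  M_B = -w₀L²/20 = -7·16²/20 = -448/5 kN·m
Load 2 — point force P=2 kN at a=32/3 m (b=L-a=16/3):
  R_A = Pb²(3a+b)/L³ = 2·(16/3)²·(3·(32/3)+(16/3))/16³ = 14/27 kN
  M_A = Pab²/L² = 2·(32/3)·(16/3)²/16² = 64/27 kN·m
  R_B = Pa²(a+3b)/L³ = 2·(32/3)²·((32/3)+3·(16/3))/16³ = 40/27 kN
  M_B = -Pa²b/L² = -2·(32/3)²·(16/3)/16² = -128/27 kN·m
Superposition: R_A = 2338/135 kN, M_A = 8384/135 kN·m, R_B = 5492/135 kN, M_B = -12736/135 kN·m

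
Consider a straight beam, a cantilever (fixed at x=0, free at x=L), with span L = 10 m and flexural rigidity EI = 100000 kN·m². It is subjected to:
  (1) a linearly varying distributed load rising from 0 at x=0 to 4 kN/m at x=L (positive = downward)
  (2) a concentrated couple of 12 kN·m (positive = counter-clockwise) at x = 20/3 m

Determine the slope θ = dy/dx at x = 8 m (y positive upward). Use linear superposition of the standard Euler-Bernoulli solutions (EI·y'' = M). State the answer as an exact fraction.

θ(8) = -389/93750 rad

Load 1 — triangular load w₀=4 kN/m (0→w₀ over full span):
  θ_1 = (w₀Lx²/4-w₀L²x/3-w₀x⁴/(24L))/EI = (4·10·8²/4-4·10²·8/3-4·8⁴/(24·10))/100000 = -232/46875 rad
Load 2 — applied couple M₀=12 kN·m at a=20/3 m (b=L-a=10/3):
  θ_2 = M₀a/EI  [x>a] = 12·(20/3)/100000 = 1/1250 rad
Superposition: θ = Σ θ_i = -389/93750 rad ≈ -0.004149 rad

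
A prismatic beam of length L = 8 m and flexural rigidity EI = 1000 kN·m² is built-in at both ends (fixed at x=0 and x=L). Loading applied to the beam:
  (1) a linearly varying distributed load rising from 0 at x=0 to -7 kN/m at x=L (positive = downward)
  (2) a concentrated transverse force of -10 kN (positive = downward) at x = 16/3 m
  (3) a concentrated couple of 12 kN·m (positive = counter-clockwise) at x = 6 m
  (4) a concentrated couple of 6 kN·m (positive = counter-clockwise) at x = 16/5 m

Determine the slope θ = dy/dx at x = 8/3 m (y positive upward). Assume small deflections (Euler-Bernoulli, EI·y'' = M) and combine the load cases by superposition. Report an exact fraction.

Load 1 — triangular load w₀=-7 kN/m (0→w₀ over full span):
  θ_1 = -w₀(2x(L-x)(L-2x)(x+2L)+x²(L-x)²)/(120LEI) = -(-7)·(2·(8/3)·(8-(8/3))·(8-2·(8/3))·((8/3)+2·8)+(8/3)²·(8-(8/3))²)/(120·8·1000) = 1792/151875 rad
Load 2 — point force P=-10 kN at a=16/3 m (b=L-a=8/3):
  θ_2 = -Pb²x(2aL-(3a+b)x)/(2L³EI)  [x≤a] = -(-10)·(8/3)²·(8/3)·(2·(16/3)·8-(3·(16/3)+(8/3))·(8/3))/(2·8³·1000) = 8/1215 rad
Load 3 — applied couple M₀=12 kN·m at a=6 m (b=L-a=2):
  θ_3 = (R_Ax²/2 - M_Ax)/EI  [x≤a] with R_A=27/16, M_A=15/4 = ((27/16)·(8/3)²/2 - (15/4)·(8/3))/1000 = -1/250 rad
Load 4 — applied couple M₀=6 kN·m at a=16/5 m (b=L-a=24/5):
  θ_4 = (R_Ax²/2 - M_Ax)/EI  [x≤a] with R_A=27/25, M_A=18/25 = ((27/25)·(8/3)²/2 - (18/25)·(8/3))/1000 = 6/3125 rad
Superposition: θ = Σ θ_i = 24761/1518750 rad ≈ 0.016304 rad

θ(8/3) = 24761/1518750 rad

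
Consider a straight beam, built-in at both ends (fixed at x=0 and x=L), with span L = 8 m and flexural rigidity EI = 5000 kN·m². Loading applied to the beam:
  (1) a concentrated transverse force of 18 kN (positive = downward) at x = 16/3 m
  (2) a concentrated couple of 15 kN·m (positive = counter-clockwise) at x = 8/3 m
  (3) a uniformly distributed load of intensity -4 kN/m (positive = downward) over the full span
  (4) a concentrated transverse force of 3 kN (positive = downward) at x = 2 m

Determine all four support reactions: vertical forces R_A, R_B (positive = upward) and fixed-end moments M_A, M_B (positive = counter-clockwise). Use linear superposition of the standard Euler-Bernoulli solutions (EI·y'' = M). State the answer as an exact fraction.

Load 1 — point force P=18 kN at a=16/3 m (b=L-a=8/3):
  R_A = Pb²(3a+b)/L³ = 18·(8/3)²·(3·(16/3)+(8/3))/8³ = 14/3 kN
  M_A = Pab²/L² = 18·(16/3)·(8/3)²/8² = 32/3 kN·m
  R_B = Pa²(a+3b)/L³ = 18·(16/3)²·((16/3)+3·(8/3))/8³ = 40/3 kN
  M_B = -Pa²b/L² = -18·(16/3)²·(8/3)/8² = -64/3 kN·m
Load 2 — applied couple M₀=15 kN·m at a=8/3 m (b=L-a=16/3):
  R_A = 6M₀ab/L³ = 6·15·(8/3)·(16/3)/8³ = 5/2 kN
  M_A = M₀b(2a-b)/L² = 15·(16/3)·(2·(8/3)-(16/3))/8² = 0 kN·m
  R_B = -6M₀ab/L³ = -6·15·(8/3)·(16/3)/8³ = -5/2 kN
  M_B = M₀a(2b-a)/L² = 15·(8/3)·(2·(16/3)-(8/3))/8² = 5 kN·m
Load 3 — uniform load w=-4 kN/m over full span:
  R_A = wL/2 = (-4)·8/2 = -16 kN
  M_A = wL²/12 = (-4)·8²/12 = -64/3 kN·m
  R_B = wL/2 = (-4)·8/2 = -16 kN
  M_B = -wL²/12 = -(-4)·8²/12 = 64/3 kN·m
Load 4 — point force P=3 kN at a=2 m (b=L-a=6):
  R_A = Pb²(3a+b)/L³ = 3·6²·(3·2+6)/8³ = 81/32 kN
  M_A = Pab²/L² = 3·2·6²/8² = 27/8 kN·m
  R_B = Pa²(a+3b)/L³ = 3·2²·(2+3·6)/8³ = 15/32 kN
  M_B = -Pa²b/L² = -3·2²·6/8² = -9/8 kN·m
Superposition: R_A = -605/96 kN, M_A = -175/24 kN·m, R_B = -451/96 kN, M_B = 31/8 kN·m

R_A = -605/96 kN, M_A = -175/24 kN·m, R_B = -451/96 kN, M_B = 31/8 kN·m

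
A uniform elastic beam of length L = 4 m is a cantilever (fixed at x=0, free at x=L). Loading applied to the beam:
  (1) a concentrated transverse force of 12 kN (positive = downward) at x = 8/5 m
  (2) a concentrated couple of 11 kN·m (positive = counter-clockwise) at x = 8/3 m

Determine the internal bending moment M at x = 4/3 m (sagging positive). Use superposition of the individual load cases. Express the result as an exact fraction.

M(4/3) = 39/5 kN·m

Load 1 — point force P=12 kN at a=8/5 m (b=L-a=12/5):
  M_1 = -P(a-x)  [x≤a] = -12·((8/5)-(4/3)) = -16/5 kN·m
Load 2 — applied couple M₀=11 kN·m at a=8/3 m (b=L-a=4/3):
  M_2 = M₀  [x≤a] = 11 = 11 kN·m
Superposition: M = Σ M_i = 39/5 kN·m ≈ 7.800000 kN·m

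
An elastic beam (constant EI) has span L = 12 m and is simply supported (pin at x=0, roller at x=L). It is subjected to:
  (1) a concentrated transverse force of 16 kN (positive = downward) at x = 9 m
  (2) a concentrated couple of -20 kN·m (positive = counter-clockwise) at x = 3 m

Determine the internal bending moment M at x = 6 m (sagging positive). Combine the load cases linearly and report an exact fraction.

M(6) = 34 kN·m

Load 1 — point force P=16 kN at a=9 m (b=L-a=3):
  M_1 = Pbx/L  [x≤a] = 16·3·6/12 = 24 kN·m
Load 2 — applied couple M₀=-20 kN·m at a=3 m (b=L-a=9):
  M_2 = M₀x/L - M₀  [x>a] = (-20)·6/12 - (-20) = 10 kN·m
Superposition: M = Σ M_i = 34 kN·m ≈ 34.000000 kN·m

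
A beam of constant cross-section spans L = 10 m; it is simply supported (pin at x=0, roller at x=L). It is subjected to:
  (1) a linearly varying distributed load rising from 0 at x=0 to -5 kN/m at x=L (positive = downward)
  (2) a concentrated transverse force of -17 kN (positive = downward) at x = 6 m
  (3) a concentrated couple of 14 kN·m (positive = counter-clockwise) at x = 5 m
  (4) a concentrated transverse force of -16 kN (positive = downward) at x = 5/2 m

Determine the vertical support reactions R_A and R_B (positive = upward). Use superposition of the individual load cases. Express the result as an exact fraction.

R_A = -386/15 kN, R_B = -484/15 kN

Load 1 — triangular load w₀=-5 kN/m (0→w₀ over full span):
  R_A = w₀L/6 = (-5)·10/6 = -25/3 kN
  R_B = w₀L/3 = (-5)·10/3 = -50/3 kN
Load 2 — point force P=-17 kN at a=6 m (b=L-a=4):
  R_A = Pb/L = (-17)·4/10 = -34/5 kN
  R_B = Pa/L = (-17)·6/10 = -51/5 kN
Load 3 — applied couple M₀=14 kN·m at a=5 m (b=L-a=5):
  R_A = M₀/L = 14/10 = 7/5 kN
  R_B = -M₀/L = -14/10 = -7/5 kN
Load 4 — point force P=-16 kN at a=5/2 m (b=L-a=15/2):
  R_A = Pb/L = (-16)·(15/2)/10 = -12 kN
  R_B = Pa/L = (-16)·(5/2)/10 = -4 kN
Superposition: R_A = -386/15 kN, R_B = -484/15 kN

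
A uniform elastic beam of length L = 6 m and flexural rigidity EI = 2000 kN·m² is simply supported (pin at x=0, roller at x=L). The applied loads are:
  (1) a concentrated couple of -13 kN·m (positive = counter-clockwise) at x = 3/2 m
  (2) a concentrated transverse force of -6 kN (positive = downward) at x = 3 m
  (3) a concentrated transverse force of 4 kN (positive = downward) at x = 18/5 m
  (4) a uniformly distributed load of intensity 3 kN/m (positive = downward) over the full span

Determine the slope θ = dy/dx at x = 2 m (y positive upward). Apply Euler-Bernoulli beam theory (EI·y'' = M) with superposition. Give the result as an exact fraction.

Load 1 — applied couple M₀=-13 kN·m at a=3/2 m (b=L-a=9/2):
  θ_1 = (M₀x²/(2L)-M₀(x-a)+C₁)/EI  [x>a] with C₁=M₀(3b²-L²)/(6L)=-143/16 = ((-13)·2²/(2·6)-(-13)·(2-(3/2))+(-143/16))/2000 = -13/3840 rad
Load 2 — point force P=-6 kN at a=3 m (b=L-a=3):
  θ_2 = -Pb(L²-b²-3x²)/(6LEI)  [x≤a] = -(-6)·3·(6²-3²-3·2²)/(6·6·2000) = 3/800 rad
Load 3 — point force P=4 kN at a=18/5 m (b=L-a=12/5):
  θ_3 = -Pb(L²-b²-3x²)/(6LEI)  [x≤a] = -4·(12/5)·(6²-(12/5)²-3·2²)/(6·6·2000) = -38/15625 rad
Load 4 — uniform load w=3 kN/m over full span:
  θ_4 = -w(L³-6Lx²+4x³)/(24EI) = -3·(6³-6·6·2²+4·2³)/(24·2000) = -13/2000 rad
Superposition: θ = Σ θ_i = -102809/12000000 rad ≈ -0.008567 rad

θ(2) = -102809/12000000 rad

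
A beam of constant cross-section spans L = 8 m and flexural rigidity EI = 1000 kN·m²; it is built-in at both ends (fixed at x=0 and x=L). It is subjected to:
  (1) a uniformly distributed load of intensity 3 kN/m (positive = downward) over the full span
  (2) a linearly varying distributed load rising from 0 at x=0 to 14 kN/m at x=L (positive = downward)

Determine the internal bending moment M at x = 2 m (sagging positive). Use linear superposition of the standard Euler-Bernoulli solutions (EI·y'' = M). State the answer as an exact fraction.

Load 1 — uniform load w=3 kN/m over full span:
  M_1 = wLx/2 - wL²/12 - wx²/2 = 3·8·2/2 - 3·8²/12 - 3·2²/2 = 2 kN·m
Load 2 — triangular load w₀=14 kN/m (0→w₀ over full span):
  M_2 = 3w₀Lx/20 - w₀L²/30 - w₀x³/(6L) = 3·14·8·2/20 - 14·8²/30 - 14·2³/(6·8) = 7/5 kN·m
Superposition: M = Σ M_i = 17/5 kN·m ≈ 3.400000 kN·m

M(2) = 17/5 kN·m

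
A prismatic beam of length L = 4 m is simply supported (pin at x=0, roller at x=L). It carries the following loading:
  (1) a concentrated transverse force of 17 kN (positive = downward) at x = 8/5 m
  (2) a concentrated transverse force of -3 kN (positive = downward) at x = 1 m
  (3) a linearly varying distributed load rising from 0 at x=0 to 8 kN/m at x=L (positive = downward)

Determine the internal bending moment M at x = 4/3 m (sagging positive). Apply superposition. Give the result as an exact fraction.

M(4/3) = 7258/405 kN·m

Load 1 — point force P=17 kN at a=8/5 m (b=L-a=12/5):
  M_1 = Pbx/L  [x≤a] = 17·(12/5)·(4/3)/4 = 68/5 kN·m
Load 2 — point force P=-3 kN at a=1 m (b=L-a=3):
  M_2 = Pa(L-x)/L  [x>a] = (-3)·1·(4-(4/3))/4 = -2 kN·m
Load 3 — triangular load w₀=8 kN/m (0→w₀ over full span):
  M_3 = w₀Lx/6 - w₀x³/(6L) = 8·4·(4/3)/6 - 8·(4/3)³/(6·4) = 512/81 kN·m
Superposition: M = Σ M_i = 7258/405 kN·m ≈ 17.920988 kN·m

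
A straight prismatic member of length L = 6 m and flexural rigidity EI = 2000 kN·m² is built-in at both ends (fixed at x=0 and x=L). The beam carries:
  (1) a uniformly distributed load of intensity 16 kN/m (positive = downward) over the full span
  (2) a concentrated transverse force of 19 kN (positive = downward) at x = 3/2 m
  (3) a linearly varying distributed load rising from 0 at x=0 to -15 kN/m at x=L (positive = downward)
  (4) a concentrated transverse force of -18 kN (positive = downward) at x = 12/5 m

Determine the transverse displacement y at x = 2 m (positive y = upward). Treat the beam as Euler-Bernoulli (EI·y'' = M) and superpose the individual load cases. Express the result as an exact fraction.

y(2) = -29297/3000000 m

Load 1 — uniform load w=16 kN/m over full span:
  y_1 = -wx²(L-x)²/(24EI) = -16·2²·(6-2)²/(24·2000) = -8/375 m
Load 2 — point force P=19 kN at a=3/2 m (b=L-a=9/2):
  y_2 = -Pa²(L-x)²(3bL-(3b+a)(L-x))/(6L³EI)  [x>a] = -19·(3/2)²·(6-2)²·(3·(9/2)·6-(3·(9/2)+(3/2))·(6-2))/(6·6³·2000) = -133/24000 m
Load 3 — triangular load w₀=-15 kN/m (0→w₀ over full span):
  y_3 = -w₀x²(L-x)²(x+2L)/(120LEI) = -(-15)·2²·(6-2)²·(2+2·6)/(120·6·2000) = 7/750 m
Load 4 — point force P=-18 kN at a=12/5 m (b=L-a=18/5):
  y_4 = -Pb²x²(3aL-(3a+b)x)/(6L³EI)  [x≤a] = -(-18)·(18/5)²·2²·(3·(12/5)·6-(3·(12/5)+(18/5))·2)/(6·6³·2000) = 243/31250 m
Superposition: y = Σ y_i = -29297/3000000 m ≈ -0.009766 m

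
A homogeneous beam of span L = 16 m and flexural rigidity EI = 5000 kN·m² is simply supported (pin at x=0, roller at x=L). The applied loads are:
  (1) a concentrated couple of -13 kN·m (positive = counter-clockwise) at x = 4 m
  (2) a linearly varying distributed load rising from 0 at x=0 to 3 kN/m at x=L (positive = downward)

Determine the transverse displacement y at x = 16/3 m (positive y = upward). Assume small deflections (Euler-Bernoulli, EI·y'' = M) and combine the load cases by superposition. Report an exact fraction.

y(16/3) = -36902/151875 m

Load 1 — applied couple M₀=-13 kN·m at a=4 m (b=L-a=12):
  y_1 = (M₀x³/(6L)-M₀(x-a)²/2+C₁x)/EI  [x>a] with C₁=M₀(3b²-L²)/(6L)=-143/6 = ((-13)·(16/3)³/(6·16)-(-13)·((16/3)-4)²/2+(-143/6)·(16/3))/5000 = -1378/50625 m
Load 2 — triangular load w₀=3 kN/m (0→w₀ over full span):
  y_2 = -w₀x(7L⁴-10L²x²+3x⁴)/(360LEI) = -3·(16/3)·(7·16⁴-10·16²·(16/3)²+3·(16/3)⁴)/(360·16·5000) = -32768/151875 m
Superposition: y = Σ y_i = -36902/151875 m ≈ -0.242976 m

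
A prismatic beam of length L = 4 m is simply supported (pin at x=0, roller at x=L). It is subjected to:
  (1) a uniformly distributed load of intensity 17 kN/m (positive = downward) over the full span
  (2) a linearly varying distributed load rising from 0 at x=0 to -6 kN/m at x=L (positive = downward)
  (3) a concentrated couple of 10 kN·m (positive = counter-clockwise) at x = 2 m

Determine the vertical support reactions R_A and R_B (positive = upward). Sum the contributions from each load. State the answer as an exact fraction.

Load 1 — uniform load w=17 kN/m over full span:
  R_A = wL/2 = 17·4/2 = 34 kN
  R_B = wL/2 = 17·4/2 = 34 kN
Load 2 — triangular load w₀=-6 kN/m (0→w₀ over full span):
  R_A = w₀L/6 = (-6)·4/6 = -4 kN
  R_B = w₀L/3 = (-6)·4/3 = -8 kN
Load 3 — applied couple M₀=10 kN·m at a=2 m (b=L-a=2):
  R_A = M₀/L = 10/4 = 5/2 kN
  R_B = -M₀/L = -10/4 = -5/2 kN
Superposition: R_A = 65/2 kN, R_B = 47/2 kN

R_A = 65/2 kN, R_B = 47/2 kN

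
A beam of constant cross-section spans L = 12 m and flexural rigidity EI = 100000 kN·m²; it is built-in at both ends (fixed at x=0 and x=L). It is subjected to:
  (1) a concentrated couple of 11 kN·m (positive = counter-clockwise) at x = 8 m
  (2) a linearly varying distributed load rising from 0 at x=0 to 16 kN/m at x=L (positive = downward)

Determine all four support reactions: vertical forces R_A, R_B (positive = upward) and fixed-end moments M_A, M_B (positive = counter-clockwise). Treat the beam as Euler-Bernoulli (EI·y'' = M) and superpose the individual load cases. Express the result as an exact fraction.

R_A = 1351/45 kN, M_A = 1207/15 kN·m, R_B = 2969/45 kN, M_B = -576/5 kN·m

Load 1 — applied couple M₀=11 kN·m at a=8 m (b=L-a=4):
  R_A = 6M₀ab/L³ = 6·11·8·4/12³ = 11/9 kN
  M_A = M₀b(2a-b)/L² = 11·4·(2·8-4)/12² = 11/3 kN·m
  R_B = -6M₀ab/L³ = -6·11·8·4/12³ = -11/9 kN
  M_B = M₀a(2b-a)/L² = 11·8·(2·4-8)/12² = 0 kN·m
Load 2 — triangular load w₀=16 kN/m (0→w₀ over full span):
  R_A = 3w₀L/20 = 3·16·12/20 = 144/5 kN
  M_A = w₀L²/30 = 16·12²/30 = 384/5 kN·m
  R_B = 7w₀L/20 = 7·16·12/20 = 336/5 kN
  M_B = -w₀L²/20 = -16·12²/20 = -576/5 kN·m
Superposition: R_A = 1351/45 kN, M_A = 1207/15 kN·m, R_B = 2969/45 kN, M_B = -576/5 kN·m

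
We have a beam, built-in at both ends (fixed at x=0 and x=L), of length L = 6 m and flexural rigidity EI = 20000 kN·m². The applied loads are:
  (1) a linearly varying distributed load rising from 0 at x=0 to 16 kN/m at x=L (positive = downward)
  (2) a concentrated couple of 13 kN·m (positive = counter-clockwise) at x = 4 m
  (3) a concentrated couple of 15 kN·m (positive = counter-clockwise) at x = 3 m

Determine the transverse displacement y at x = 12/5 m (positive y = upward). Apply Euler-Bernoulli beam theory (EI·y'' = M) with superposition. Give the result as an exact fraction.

y(12/5) = -248999/156250000 m

Load 1 — triangular load w₀=16 kN/m (0→w₀ over full span):
  y_1 = -w₀x²(L-x)²(x+2L)/(120LEI) = -16·(12/5)²·(6-(12/5))²·((12/5)+2·6)/(120·6·20000) = -11664/9765625 m
Load 2 — applied couple M₀=13 kN·m at a=4 m (b=L-a=2):
  y_2 = (R_Ax³/6 - M_Ax²/2)/EI  [x≤a] with R_A=26/9, M_A=13/3 = ((26/9)·(12/5)³/6 - (13/3)·(12/5)²/2)/20000 = -91/312500 m
Load 3 — applied couple M₀=15 kN·m at a=3 m (b=L-a=3):
  y_3 = (R_Ax³/6 - M_Ax²/2)/EI  [x≤a] with R_A=15/4, M_A=15/4 = ((15/4)·(12/5)³/6 - (15/4)·(12/5)²/2)/20000 = -27/250000 m
Superposition: y = Σ y_i = -248999/156250000 m ≈ -0.001594 m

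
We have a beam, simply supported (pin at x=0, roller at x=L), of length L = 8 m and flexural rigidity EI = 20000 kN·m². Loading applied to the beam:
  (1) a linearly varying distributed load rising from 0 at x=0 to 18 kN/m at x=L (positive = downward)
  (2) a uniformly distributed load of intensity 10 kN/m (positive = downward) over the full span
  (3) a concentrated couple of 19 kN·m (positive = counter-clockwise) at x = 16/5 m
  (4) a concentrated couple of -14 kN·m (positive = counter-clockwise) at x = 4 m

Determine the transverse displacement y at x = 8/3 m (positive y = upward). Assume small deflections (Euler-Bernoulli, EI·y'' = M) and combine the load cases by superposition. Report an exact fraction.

Load 1 — triangular load w₀=18 kN/m (0→w₀ over full span):
  y_1 = -w₀x(7L⁴-10L²x²+3x⁴)/(360LEI) = -18·(8/3)·(7·8⁴-10·8²·(8/3)²+3·(8/3)⁴)/(360·8·20000) = -1024/50625 m
Load 2 — uniform load w=10 kN/m over full span:
  y_2 = -wx(L³-2Lx²+x³)/(24EI) = -10·(8/3)·(8³-2·8·(8/3)²+(8/3)³)/(24·20000) = -704/30375 m
Load 3 — applied couple M₀=19 kN·m at a=16/5 m (b=L-a=24/5):
  y_3 = (M₀x³/(6L)+C₁x)/EI  [x≤a] with C₁=M₀(3b²-L²)/(6L)=152/75 = (19·(8/3)³/(6·8)+(152/75)·(8/3))/20000 = 817/1265625 m
Load 4 — applied couple M₀=-14 kN·m at a=4 m (b=L-a=4):
  y_4 = (M₀x³/(6L)+C₁x)/EI  [x≤a] with C₁=M₀(3b²-L²)/(6L)=14/3 = ((-14)·(8/3)³/(6·8)+(14/3)·(8/3))/20000 = 7/20250 m
Superposition: y = Σ y_i = -322073/7593750 m ≈ -0.042413 m

y(8/3) = -322073/7593750 m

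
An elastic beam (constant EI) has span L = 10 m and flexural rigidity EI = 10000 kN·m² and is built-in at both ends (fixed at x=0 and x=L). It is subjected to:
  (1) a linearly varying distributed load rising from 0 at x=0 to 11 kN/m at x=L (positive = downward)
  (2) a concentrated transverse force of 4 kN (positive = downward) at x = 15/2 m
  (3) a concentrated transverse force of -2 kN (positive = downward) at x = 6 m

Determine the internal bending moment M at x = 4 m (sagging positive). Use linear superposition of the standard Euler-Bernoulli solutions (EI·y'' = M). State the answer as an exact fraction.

M(4) = 17329/1000 kN·m

Load 1 — triangular load w₀=11 kN/m (0→w₀ over full span):
  M_1 = 3w₀Lx/20 - w₀L²/30 - w₀x³/(6L) = 3·11·10·4/20 - 11·10²/30 - 11·4³/(6·10) = 88/5 kN·m
Load 2 — point force P=4 kN at a=15/2 m (b=L-a=5/2):
  M_2 = Pb²(3a+b)x/L³ - Pab²/L²  [x≤a] = 4·(5/2)²·(3·(15/2)+(5/2))·4/10³ - 4·(15/2)·(5/2)²/10² = 5/8 kN·m
Load 3 — point force P=-2 kN at a=6 m (b=L-a=4):
  M_3 = Pb²(3a+b)x/L³ - Pab²/L²  [x≤a] = (-2)·4²·(3·6+4)·4/10³ - (-2)·6·4²/10² = -112/125 kN·m
Superposition: M = Σ M_i = 17329/1000 kN·m ≈ 17.329000 kN·m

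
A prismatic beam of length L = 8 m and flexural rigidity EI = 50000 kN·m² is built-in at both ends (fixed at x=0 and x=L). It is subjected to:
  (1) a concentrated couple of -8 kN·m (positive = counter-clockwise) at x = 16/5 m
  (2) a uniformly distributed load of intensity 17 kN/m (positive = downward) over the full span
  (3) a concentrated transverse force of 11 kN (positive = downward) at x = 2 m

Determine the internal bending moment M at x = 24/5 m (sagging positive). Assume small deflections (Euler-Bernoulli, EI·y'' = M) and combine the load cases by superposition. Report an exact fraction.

M(24/5) = 129949/3000 kN·m

Load 1 — applied couple M₀=-8 kN·m at a=16/5 m (b=L-a=24/5):
  M_1 = R_Ax - M_A - M₀  [x>a] with R_A=-36/25, M_A=-24/25 = (-36/25)·(24/5) - (-24/25) - (-8) = 256/125 kN·m
Load 2 — uniform load w=17 kN/m over full span:
  M_2 = wLx/2 - wL²/12 - wx²/2 = 17·8·(24/5)/2 - 17·8²/12 - 17·(24/5)²/2 = 2992/75 kN·m
Load 3 — point force P=11 kN at a=2 m (b=L-a=6):
  M_3 = Pa²(a+3b)(L-x)/L³ - Pa²b/L²  [x>a] = 11·2²·(2+3·6)·(8-(24/5))/8³ - 11·2²·6/8² = 11/8 kN·m
Superposition: M = Σ M_i = 129949/3000 kN·m ≈ 43.316333 kN·m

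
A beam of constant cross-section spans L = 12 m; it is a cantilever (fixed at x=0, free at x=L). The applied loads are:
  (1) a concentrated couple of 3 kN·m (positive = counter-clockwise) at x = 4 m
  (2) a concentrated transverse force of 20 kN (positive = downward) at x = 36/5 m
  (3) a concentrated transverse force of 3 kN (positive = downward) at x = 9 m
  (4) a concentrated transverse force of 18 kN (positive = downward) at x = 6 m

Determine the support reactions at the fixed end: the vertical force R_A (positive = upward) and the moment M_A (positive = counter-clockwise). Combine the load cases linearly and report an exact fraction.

R_A = 41 kN, M_A = 276 kN·m

Load 1 — applied couple M₀=3 kN·m at a=4 m (b=L-a=8):
  R_A = 0 kN
  M_A = -M₀ = -3 kN·m
Load 2 — point force P=20 kN at a=36/5 m (b=L-a=24/5):
  R_A = P = 20 kN
  M_A = Pa = 20·(36/5) = 144 kN·m
Load 3 — point force P=3 kN at a=9 m (b=L-a=3):
  R_A = P = 3 kN
  M_A = Pa = 3·9 = 27 kN·m
Load 4 — point force P=18 kN at a=6 m (b=L-a=6):
  R_A = P = 18 kN
  M_A = Pa = 18·6 = 108 kN·m
Superposition: R_A = 41 kN, M_A = 276 kN·m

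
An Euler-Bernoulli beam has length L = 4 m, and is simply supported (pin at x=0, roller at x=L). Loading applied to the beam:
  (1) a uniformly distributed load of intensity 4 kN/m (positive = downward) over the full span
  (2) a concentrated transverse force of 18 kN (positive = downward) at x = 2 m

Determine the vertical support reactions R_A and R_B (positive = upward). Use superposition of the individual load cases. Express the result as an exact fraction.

Load 1 — uniform load w=4 kN/m over full span:
  R_A = wL/2 = 4·4/2 = 8 kN
  R_B = wL/2 = 4·4/2 = 8 kN
Load 2 — point force P=18 kN at a=2 m (b=L-a=2):
  R_A = Pb/L = 18·2/4 = 9 kN
  R_B = Pa/L = 18·2/4 = 9 kN
Superposition: R_A = 17 kN, R_B = 17 kN

R_A = 17 kN, R_B = 17 kN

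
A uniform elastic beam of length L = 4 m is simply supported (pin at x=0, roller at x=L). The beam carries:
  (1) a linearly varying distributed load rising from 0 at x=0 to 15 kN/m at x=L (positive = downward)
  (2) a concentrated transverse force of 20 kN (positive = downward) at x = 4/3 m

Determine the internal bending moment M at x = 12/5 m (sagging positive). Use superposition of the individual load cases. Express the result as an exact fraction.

M(12/5) = 1952/75 kN·m

Load 1 — triangular load w₀=15 kN/m (0→w₀ over full span):
  M_1 = w₀Lx/6 - w₀x³/(6L) = 15·4·(12/5)/6 - 15·(12/5)³/(6·4) = 384/25 kN·m
Load 2 — point force P=20 kN at a=4/3 m (b=L-a=8/3):
  M_2 = Pa(L-x)/L  [x>a] = 20·(4/3)·(4-(12/5))/4 = 32/3 kN·m
Superposition: M = Σ M_i = 1952/75 kN·m ≈ 26.026667 kN·m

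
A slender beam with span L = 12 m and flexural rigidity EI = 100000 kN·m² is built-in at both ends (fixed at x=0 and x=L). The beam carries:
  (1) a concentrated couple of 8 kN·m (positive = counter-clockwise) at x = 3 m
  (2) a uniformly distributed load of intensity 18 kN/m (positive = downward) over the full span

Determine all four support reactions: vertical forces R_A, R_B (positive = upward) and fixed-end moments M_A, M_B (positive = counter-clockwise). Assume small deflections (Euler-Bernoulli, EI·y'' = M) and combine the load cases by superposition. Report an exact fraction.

Load 1 — applied couple M₀=8 kN·m at a=3 m (b=L-a=9):
  R_A = 6M₀ab/L³ = 6·8·3·9/12³ = 3/4 kN
  M_A = M₀b(2a-b)/L² = 8·9·(2·3-9)/12² = -3/2 kN·m
  R_B = -6M₀ab/L³ = -6·8·3·9/12³ = -3/4 kN
  M_B = M₀a(2b-a)/L² = 8·3·(2·9-3)/12² = 5/2 kN·m
Load 2 — uniform load w=18 kN/m over full span:
  R_A = wL/2 = 18·12/2 = 108 kN
  M_A = wL²/12 = 18·12²/12 = 216 kN·m
  R_B = wL/2 = 18·12/2 = 108 kN
  M_B = -wL²/12 = -18·12²/12 = -216 kN·m
Superposition: R_A = 435/4 kN, M_A = 429/2 kN·m, R_B = 429/4 kN, M_B = -427/2 kN·m

R_A = 435/4 kN, M_A = 429/2 kN·m, R_B = 429/4 kN, M_B = -427/2 kN·m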